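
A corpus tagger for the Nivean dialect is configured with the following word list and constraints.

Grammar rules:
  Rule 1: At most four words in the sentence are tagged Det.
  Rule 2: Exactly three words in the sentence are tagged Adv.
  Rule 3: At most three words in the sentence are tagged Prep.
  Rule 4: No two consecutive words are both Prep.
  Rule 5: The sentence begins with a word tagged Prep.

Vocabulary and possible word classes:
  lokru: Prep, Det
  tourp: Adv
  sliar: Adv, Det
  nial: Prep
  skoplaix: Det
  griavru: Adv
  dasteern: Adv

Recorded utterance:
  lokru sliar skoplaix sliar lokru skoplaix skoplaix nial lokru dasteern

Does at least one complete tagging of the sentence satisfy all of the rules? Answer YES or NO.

Candidates per position — 1:lokru {Prep,Det}; 2:sliar {Adv,Det}; 3:skoplaix {Det}; 4:sliar {Adv,Det}; 5:lokru {Prep,Det}; 6:skoplaix {Det}; 7:skoplaix {Det}; 8:nial {Prep}; 9:lokru {Prep,Det}; 10:dasteern {Adv}.
One satisfying assignment: Prep Adv Det Adv Prep Det Det Prep Det Adv.
Check: rule 1 ✓; rule 2 ✓; rule 3 ✓; rule 4 ✓; rule 5 ✓.

YES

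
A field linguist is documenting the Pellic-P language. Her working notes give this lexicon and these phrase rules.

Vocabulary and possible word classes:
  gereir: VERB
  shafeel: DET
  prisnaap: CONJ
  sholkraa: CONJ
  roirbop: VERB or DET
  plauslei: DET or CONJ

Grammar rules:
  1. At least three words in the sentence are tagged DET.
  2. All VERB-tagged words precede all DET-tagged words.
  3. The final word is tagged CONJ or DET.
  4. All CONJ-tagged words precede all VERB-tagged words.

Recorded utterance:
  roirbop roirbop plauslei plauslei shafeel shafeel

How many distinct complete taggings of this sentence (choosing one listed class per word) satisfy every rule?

6

Candidates per position — 1:roirbop {VERB,DET}; 2:roirbop {VERB,DET}; 3:plauslei {DET,CONJ}; 4:plauslei {DET,CONJ}; 5:shafeel {DET}; 6:shafeel {DET}.
There are 16 candidate sequences in total.
Checking each against the rules leaves 6 sequences.
Count = 6.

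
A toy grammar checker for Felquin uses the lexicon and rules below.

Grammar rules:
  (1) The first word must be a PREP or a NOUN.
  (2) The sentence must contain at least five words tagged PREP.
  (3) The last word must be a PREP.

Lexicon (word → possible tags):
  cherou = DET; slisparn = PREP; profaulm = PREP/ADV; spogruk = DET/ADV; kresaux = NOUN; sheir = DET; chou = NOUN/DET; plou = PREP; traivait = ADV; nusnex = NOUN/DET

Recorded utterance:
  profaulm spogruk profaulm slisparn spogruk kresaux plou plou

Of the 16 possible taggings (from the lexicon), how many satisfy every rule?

Candidates per position — 1:profaulm {PREP,ADV}; 2:spogruk {DET,ADV}; 3:profaulm {PREP,ADV}; 4:slisparn {PREP}; 5:spogruk {DET,ADV}; 6:kresaux {NOUN}; 7:plou {PREP}; 8:plou {PREP}.
There are 16 candidate sequences in total.
The sequences that satisfy every rule: PREP DET PREP PREP DET NOUN PREP PREP; PREP DET PREP PREP ADV NOUN PREP PREP; PREP ADV PREP PREP DET NOUN PREP PREP; PREP ADV PREP PREP ADV NOUN PREP PREP.
Count = 4.

4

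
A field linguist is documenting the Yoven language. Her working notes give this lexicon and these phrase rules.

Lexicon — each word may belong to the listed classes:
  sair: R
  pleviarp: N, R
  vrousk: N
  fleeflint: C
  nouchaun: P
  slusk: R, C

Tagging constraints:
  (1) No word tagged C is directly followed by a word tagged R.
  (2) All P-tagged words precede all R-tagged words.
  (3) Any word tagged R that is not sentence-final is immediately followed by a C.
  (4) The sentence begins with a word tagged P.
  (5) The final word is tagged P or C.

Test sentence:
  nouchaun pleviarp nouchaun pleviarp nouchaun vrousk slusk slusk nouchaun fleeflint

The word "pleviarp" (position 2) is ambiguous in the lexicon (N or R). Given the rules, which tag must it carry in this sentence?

N

Candidates per position — 1:nouchaun {P}; 2:pleviarp {N,R}; 3:nouchaun {P}; 4:pleviarp {N,R}; 5:nouchaun {P}; 6:vrousk {N}; 7:slusk {R,C}; 8:slusk {R,C}; 9:nouchaun {P}; 10:fleeflint {C}.
Word 2 cannot be R — rule 2 would then fail for every completion. It is N.
Word 4 cannot be R — rule 2 would then fail for every completion. It is N.
Word 7 cannot be R — rule 2 would then fail for every completion. It is C.
Word 8 cannot be R — rule 1 would then fail for every completion. It is C.
The unique satisfying tagging is: P N P N P N C C P C.
Rule-by-rule: rule 1 satisfied; rule 2 satisfied; rule 3 satisfied; rule 4 satisfied; rule 5 satisfied.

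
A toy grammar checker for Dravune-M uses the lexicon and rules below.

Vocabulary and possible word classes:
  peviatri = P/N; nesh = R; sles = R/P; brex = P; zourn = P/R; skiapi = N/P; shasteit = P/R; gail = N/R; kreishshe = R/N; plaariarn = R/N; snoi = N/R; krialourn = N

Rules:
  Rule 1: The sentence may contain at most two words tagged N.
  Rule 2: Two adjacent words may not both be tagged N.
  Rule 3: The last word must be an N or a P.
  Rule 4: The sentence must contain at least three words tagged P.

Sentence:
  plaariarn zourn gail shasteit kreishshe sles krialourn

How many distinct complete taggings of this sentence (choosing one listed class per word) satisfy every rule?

Candidates per position — 1:plaariarn {R,N}; 2:zourn {P,R}; 3:gail {N,R}; 4:shasteit {P,R}; 5:kreishshe {R,N}; 6:sles {R,P}; 7:krialourn {N}.
There are 64 candidate sequences in total.
The sequences that satisfy every rule: R P N P R P N; R P R P R P N; R P R P N P N; N P R P R P N.
Count = 4.

4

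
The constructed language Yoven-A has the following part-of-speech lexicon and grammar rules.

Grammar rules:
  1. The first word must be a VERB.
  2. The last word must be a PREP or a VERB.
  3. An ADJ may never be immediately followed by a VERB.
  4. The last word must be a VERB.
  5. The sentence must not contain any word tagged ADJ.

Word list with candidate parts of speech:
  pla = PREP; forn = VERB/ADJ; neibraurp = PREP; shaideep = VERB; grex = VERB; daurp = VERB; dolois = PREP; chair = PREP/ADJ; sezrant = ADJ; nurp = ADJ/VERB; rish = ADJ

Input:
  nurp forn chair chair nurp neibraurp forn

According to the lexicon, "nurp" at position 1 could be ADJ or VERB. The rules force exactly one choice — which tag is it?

Candidates per position — 1:nurp {ADJ,VERB}; 2:forn {VERB,ADJ}; 3:chair {PREP,ADJ}; 4:chair {PREP,ADJ}; 5:nurp {ADJ,VERB}; 6:neibraurp {PREP}; 7:forn {VERB,ADJ}.
Position 1: tagging it ADJ would leave rule 1 unsatisfiable, so it must be VERB.
Position 2: tagging it ADJ would leave rule 5 unsatisfiable, so it must be VERB.
Position 3: tagging it ADJ would leave rule 5 unsatisfiable, so it must be PREP.
Position 4: tagging it ADJ would leave rule 5 unsatisfiable, so it must be PREP.
Position 5: tagging it ADJ would leave rule 5 unsatisfiable, so it must be VERB.
Position 7: tagging it ADJ would leave rule 2 unsatisfiable, so it must be VERB.
The unique satisfying tagging is: VERB VERB PREP PREP VERB PREP VERB.
Rule-by-rule: rule 1 holds; rule 2 holds; rule 3 holds; rule 4 holds; rule 5 holds.

VERB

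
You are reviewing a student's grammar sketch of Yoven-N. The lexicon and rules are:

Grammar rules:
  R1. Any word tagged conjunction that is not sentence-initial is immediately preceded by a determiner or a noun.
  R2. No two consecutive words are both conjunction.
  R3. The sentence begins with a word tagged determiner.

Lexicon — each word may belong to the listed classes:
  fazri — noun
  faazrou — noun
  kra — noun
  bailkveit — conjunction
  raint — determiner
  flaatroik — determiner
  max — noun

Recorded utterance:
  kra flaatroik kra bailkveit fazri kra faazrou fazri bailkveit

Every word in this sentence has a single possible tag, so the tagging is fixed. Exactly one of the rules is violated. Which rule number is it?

3

Fixed tagging: noun determiner noun conjunction noun noun noun noun conjunction.
Rule check: R1 holds, R2 holds, R3 violated.
Only rule 3 fails.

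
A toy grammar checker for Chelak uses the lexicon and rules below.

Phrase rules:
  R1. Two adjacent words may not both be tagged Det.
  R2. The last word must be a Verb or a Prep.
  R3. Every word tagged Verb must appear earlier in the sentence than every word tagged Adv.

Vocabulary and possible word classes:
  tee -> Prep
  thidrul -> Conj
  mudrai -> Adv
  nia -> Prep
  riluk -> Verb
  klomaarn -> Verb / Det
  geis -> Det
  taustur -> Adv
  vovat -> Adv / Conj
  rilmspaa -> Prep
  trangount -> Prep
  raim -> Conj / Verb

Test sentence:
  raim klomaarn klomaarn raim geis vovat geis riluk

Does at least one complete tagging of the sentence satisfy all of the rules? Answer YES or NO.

YES

Candidates per position — 1:raim {Conj,Verb}; 2:klomaarn {Verb,Det}; 3:klomaarn {Verb,Det}; 4:raim {Conj,Verb}; 5:geis {Det}; 6:vovat {Adv,Conj}; 7:geis {Det}; 8:riluk {Verb}.
One satisfying assignment: Conj Verb Det Verb Det Conj Det Verb.
Rule-by-rule: rule 1 ✓; rule 2 ✓; rule 3 ✓.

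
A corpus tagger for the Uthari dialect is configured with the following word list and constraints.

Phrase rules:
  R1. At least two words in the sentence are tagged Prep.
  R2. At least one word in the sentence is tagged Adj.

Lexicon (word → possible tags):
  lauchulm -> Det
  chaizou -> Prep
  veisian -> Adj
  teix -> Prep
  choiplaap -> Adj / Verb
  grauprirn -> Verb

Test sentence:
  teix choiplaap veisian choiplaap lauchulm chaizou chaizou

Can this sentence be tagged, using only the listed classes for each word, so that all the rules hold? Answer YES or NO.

YES

Candidates per position — 1:teix {Prep}; 2:choiplaap {Adj,Verb}; 3:veisian {Adj}; 4:choiplaap {Adj,Verb}; 5:lauchulm {Det}; 6:chaizou {Prep}; 7:chaizou {Prep}.
One satisfying assignment: Prep Adj Adj Adj Det Prep Prep.
Checking: rule 1 ✓; rule 2 ✓.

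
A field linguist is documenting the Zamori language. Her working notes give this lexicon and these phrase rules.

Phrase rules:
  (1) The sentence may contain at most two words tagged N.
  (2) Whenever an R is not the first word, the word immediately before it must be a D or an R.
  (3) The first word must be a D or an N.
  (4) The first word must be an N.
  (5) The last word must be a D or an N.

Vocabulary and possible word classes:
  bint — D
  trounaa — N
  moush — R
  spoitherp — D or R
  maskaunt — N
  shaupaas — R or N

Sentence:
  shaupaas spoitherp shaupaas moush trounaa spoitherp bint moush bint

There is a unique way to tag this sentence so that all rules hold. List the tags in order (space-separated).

Candidates per position — 1:shaupaas {R,N}; 2:spoitherp {D,R}; 3:shaupaas {R,N}; 4:moush {R}; 5:trounaa {N}; 6:spoitherp {D,R}; 7:bint {D}; 8:moush {R}; 9:bint {D}.
At position 1, choosing R makes rule 3 impossible to satisfy; hence N.
At position 2, choosing R makes rule 2 impossible to satisfy; hence D.
At position 3, choosing N makes rule 1 impossible to satisfy; hence R.
At position 6, choosing R makes rule 2 impossible to satisfy; hence D.
That leaves exactly one tagging: N D R R N D D R D.
Checking: rule 1 satisfied; rule 2 satisfied; rule 3 satisfied; rule 4 satisfied; rule 5 satisfied.

N D R R N D D R D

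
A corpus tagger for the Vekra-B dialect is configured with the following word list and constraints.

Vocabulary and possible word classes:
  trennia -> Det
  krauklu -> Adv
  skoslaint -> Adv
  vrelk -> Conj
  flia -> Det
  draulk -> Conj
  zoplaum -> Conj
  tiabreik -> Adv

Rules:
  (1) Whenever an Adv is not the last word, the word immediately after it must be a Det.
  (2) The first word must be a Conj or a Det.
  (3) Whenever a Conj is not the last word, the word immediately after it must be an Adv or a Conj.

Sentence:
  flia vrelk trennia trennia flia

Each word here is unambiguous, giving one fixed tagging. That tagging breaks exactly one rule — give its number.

3

Fixed tagging: Det Conj Det Det Det.
Checking each rule: R1 ✓, R2 ✓, R3 ✗.
Only rule 3 fails.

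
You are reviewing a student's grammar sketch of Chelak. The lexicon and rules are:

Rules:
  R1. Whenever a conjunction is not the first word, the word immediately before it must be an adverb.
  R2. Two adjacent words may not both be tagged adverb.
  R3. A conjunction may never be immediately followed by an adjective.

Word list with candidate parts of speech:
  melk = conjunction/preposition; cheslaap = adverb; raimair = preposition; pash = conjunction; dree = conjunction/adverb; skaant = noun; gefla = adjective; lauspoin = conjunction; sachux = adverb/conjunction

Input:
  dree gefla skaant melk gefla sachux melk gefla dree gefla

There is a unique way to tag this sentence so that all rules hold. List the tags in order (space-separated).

adverb adjective noun preposition adjective adverb preposition adjective adverb adjective

Candidates per position — 1:dree {conjunction,adverb}; 2:gefla {adjective}; 3:skaant {noun}; 4:melk {conjunction,preposition}; 5:gefla {adjective}; 6:sachux {adverb,conjunction}; 7:melk {conjunction,preposition}; 8:gefla {adjective}; 9:dree {conjunction,adverb}; 10:gefla {adjective}.
If word 1 were conjunction, no tagging could satisfy rule 3; so word 1 is adverb.
If word 4 were conjunction, no tagging could satisfy rule 1; so word 4 is preposition.
If word 6 were conjunction, no tagging could satisfy rule 1; so word 6 is adverb.
If word 7 were conjunction, no tagging could satisfy rule 3; so word 7 is preposition.
If word 9 were conjunction, no tagging could satisfy rule 1; so word 9 is adverb.
The unique satisfying tagging is: adverb adjective noun preposition adjective adverb preposition adjective adverb adjective.
Verifying each rule — rule 1 ✓; rule 2 ✓; rule 3 ✓.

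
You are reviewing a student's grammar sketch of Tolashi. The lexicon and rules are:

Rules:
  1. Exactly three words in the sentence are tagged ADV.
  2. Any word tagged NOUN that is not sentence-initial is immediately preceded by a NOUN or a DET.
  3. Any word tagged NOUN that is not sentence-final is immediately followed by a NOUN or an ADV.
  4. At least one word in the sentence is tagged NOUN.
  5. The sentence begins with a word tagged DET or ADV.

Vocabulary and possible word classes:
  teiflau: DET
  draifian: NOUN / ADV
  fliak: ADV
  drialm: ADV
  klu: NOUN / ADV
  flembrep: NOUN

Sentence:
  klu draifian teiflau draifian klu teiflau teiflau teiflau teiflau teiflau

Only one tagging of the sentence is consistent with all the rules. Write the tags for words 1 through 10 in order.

Candidates per position — 1:klu {NOUN,ADV}; 2:draifian {NOUN,ADV}; 3:teiflau {DET}; 4:draifian {NOUN,ADV}; 5:klu {NOUN,ADV}; 6:teiflau {DET}; 7:teiflau {DET}; 8:teiflau {DET}; 9:teiflau {DET}; 10:teiflau {DET}.
Position 1: NOUN is ruled out by rule 5; that leaves ADV.
Position 2: NOUN is ruled out by rule 2; that leaves ADV.
Position 5: NOUN is ruled out by rule 3; that leaves ADV.
Position 4: ADV is ruled out by rule 1; that leaves NOUN.
The unique satisfying tagging is: ADV ADV DET NOUN ADV DET DET DET DET DET.
Verifying each rule — rule 1 satisfied; rule 2 satisfied; rule 3 satisfied; rule 4 satisfied; rule 5 satisfied.

ADV ADV DET NOUN ADV DET DET DET DET DET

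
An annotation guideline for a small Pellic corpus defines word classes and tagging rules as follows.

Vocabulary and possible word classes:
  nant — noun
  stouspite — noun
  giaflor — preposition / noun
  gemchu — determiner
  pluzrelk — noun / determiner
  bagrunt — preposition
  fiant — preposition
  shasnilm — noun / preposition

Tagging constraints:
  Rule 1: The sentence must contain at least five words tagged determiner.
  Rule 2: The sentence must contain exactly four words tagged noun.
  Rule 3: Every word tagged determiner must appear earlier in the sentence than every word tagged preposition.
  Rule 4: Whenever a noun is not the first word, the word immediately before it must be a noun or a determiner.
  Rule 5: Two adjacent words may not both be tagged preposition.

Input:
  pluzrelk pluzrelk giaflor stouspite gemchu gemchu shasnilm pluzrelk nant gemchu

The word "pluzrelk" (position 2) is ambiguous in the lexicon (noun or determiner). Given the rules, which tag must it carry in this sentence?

Candidates per position — 1:pluzrelk {noun,determiner}; 2:pluzrelk {noun,determiner}; 3:giaflor {preposition,noun}; 4:stouspite {noun}; 5:gemchu {determiner}; 6:gemchu {determiner}; 7:shasnilm {noun,preposition}; 8:pluzrelk {noun,determiner}; 9:nant {noun}; 10:gemchu {determiner}.
At position 3, choosing preposition makes rule 3 impossible to satisfy; hence noun.
At position 7, choosing preposition makes rule 3 impossible to satisfy; hence noun.
At position 8, choosing noun makes rule 2 impossible to satisfy; hence determiner.
At position 1, choosing noun makes rule 2 impossible to satisfy; hence determiner.
At position 2, choosing noun makes rule 2 impossible to satisfy; hence determiner.
That leaves exactly one tagging: determiner determiner noun noun determiner determiner noun determiner noun determiner.
Check: rule 1 satisfied; rule 2 satisfied; rule 3 satisfied; rule 4 satisfied; rule 5 satisfied.

determiner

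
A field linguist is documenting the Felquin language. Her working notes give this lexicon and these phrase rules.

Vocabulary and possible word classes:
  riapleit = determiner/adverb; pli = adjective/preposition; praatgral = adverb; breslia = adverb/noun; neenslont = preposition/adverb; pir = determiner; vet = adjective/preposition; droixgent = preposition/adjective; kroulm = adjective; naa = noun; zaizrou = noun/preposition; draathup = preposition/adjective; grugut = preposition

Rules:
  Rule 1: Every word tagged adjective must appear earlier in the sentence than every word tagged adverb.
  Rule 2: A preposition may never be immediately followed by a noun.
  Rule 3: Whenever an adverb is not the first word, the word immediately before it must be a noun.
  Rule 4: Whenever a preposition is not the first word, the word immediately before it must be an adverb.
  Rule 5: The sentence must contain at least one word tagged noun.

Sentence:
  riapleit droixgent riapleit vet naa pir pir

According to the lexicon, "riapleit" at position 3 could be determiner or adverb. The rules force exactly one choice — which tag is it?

Candidates per position — 1:riapleit {determiner,adverb}; 2:droixgent {preposition,adjective}; 3:riapleit {determiner,adverb}; 4:vet {adjective,preposition}; 5:naa {noun}; 6:pir {determiner}; 7:pir {determiner}.
Position 3: tagging it adverb would leave rule 3 unsatisfiable, so it must be determiner.
Position 4: tagging it preposition would leave rule 2 unsatisfiable, so it must be adjective.
Position 1: tagging it adverb would leave rule 1 unsatisfiable, so it must be determiner.
Position 2: tagging it preposition would leave rule 4 unsatisfiable, so it must be adjective.
That leaves exactly one tagging: determiner adjective determiner adjective noun determiner determiner.
Rule-by-rule: rule 1 ✓; rule 2 ✓; rule 3 ✓; rule 4 ✓; rule 5 ✓.

determiner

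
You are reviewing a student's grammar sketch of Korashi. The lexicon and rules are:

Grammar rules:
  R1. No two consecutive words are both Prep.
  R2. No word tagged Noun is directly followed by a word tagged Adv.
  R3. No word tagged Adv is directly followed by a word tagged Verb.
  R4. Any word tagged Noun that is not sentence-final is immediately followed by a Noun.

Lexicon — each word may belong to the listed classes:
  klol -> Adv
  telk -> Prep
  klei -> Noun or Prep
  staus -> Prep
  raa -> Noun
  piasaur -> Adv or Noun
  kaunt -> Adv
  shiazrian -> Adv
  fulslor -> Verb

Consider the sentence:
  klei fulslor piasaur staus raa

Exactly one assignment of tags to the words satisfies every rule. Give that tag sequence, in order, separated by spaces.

Candidates per position — 1:klei {Noun,Prep}; 2:fulslor {Verb}; 3:piasaur {Adv,Noun}; 4:staus {Prep}; 5:raa {Noun}.
If word 1 were Noun, no tagging could satisfy rule 4; so word 1 is Prep.
If word 3 were Noun, no tagging could satisfy rule 4; so word 3 is Adv.
So the tagging must be: Prep Verb Adv Prep Noun.
Check: rule 1 holds; rule 2 holds; rule 3 holds; rule 4 holds.

Prep Verb Adv Prep Noun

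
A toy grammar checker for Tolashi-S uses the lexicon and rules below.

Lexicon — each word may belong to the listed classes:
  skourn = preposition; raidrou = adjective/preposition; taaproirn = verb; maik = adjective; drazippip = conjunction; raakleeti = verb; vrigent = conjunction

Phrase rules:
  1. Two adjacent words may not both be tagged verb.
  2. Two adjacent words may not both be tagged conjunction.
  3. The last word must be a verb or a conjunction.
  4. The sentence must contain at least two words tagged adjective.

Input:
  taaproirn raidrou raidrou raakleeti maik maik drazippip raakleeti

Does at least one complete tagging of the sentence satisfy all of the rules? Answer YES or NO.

Candidates per position — 1:taaproirn {verb}; 2:raidrou {adjective,preposition}; 3:raidrou {adjective,preposition}; 4:raakleeti {verb}; 5:maik {adjective}; 6:maik {adjective}; 7:drazippip {conjunction}; 8:raakleeti {verb}.
One satisfying assignment: verb adjective adjective verb adjective adjective conjunction verb.
Verifying each rule — rule 1 ✓; rule 2 ✓; rule 3 ✓; rule 4 ✓.

YES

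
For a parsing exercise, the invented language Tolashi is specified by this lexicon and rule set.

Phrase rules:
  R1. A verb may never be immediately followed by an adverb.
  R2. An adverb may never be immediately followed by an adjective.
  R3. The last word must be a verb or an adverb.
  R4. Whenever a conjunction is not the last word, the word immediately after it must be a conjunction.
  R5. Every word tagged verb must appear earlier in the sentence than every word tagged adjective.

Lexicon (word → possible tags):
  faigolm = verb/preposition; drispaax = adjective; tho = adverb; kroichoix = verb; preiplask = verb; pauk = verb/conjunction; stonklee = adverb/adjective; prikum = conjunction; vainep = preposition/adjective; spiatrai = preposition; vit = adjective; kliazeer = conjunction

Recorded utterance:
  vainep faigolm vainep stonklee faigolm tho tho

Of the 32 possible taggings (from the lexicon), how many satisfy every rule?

12

Candidates per position — 1:vainep {preposition,adjective}; 2:faigolm {verb,preposition}; 3:vainep {preposition,adjective}; 4:stonklee {adverb,adjective}; 5:faigolm {verb,preposition}; 6:tho {adverb}; 7:tho {adverb}.
There are 32 candidate sequences in total.
Checking each against the rules leaves 12 sequences.
Count = 12.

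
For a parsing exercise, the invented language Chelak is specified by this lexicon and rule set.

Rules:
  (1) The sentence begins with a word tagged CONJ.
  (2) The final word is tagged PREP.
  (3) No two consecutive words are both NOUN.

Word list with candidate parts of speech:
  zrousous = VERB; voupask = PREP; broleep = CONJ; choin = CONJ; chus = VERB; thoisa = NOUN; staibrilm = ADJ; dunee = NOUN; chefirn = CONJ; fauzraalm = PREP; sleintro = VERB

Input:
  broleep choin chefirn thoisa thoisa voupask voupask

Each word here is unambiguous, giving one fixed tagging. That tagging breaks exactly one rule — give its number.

3

Fixed tagging: CONJ CONJ CONJ NOUN NOUN PREP PREP.
Rule check: R1 ok, R2 ok, R3 fails.
Only rule 3 fails.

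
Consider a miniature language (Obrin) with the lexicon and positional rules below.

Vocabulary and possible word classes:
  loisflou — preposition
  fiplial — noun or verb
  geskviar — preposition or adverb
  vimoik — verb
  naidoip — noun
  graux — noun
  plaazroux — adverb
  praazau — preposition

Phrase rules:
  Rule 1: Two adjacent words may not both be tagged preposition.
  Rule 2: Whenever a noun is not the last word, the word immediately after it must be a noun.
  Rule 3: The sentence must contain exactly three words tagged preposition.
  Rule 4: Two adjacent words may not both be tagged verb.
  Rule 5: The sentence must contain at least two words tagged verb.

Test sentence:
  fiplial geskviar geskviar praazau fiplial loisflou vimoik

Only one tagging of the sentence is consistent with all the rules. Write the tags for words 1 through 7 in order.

verb preposition adverb preposition verb preposition verb

Candidates per position — 1:fiplial {noun,verb}; 2:geskviar {preposition,adverb}; 3:geskviar {preposition,adverb}; 4:praazau {preposition}; 5:fiplial {noun,verb}; 6:loisflou {preposition}; 7:vimoik {verb}.
At position 1, choosing noun makes rule 2 impossible to satisfy; hence verb.
At position 3, choosing preposition makes rule 1 impossible to satisfy; hence adverb.
At position 5, choosing noun makes rule 2 impossible to satisfy; hence verb.
At position 2, choosing adverb makes rule 3 impossible to satisfy; hence preposition.
The only consistent sequence is: verb preposition adverb preposition verb preposition verb.
Checking: rule 1 holds; rule 2 holds; rule 3 holds; rule 4 holds; rule 5 holds.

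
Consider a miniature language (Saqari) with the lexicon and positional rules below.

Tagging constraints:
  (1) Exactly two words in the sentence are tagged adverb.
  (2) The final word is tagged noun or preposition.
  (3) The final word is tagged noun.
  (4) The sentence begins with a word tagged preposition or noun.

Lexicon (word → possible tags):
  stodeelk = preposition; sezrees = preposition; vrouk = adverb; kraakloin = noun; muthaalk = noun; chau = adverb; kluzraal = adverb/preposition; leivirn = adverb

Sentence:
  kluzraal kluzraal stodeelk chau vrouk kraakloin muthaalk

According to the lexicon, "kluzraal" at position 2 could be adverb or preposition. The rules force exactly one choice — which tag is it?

Candidates per position — 1:kluzraal {adverb,preposition}; 2:kluzraal {adverb,preposition}; 3:stodeelk {preposition}; 4:chau {adverb}; 5:vrouk {adverb}; 6:kraakloin {noun}; 7:muthaalk {noun}.
Position 1: adverb is ruled out by rule 1; that leaves preposition.
Position 2: adverb is ruled out by rule 1; that leaves preposition.
That leaves exactly one tagging: preposition preposition preposition adverb adverb noun noun.
Verifying each rule — rule 1 ok; rule 2 ok; rule 3 ok; rule 4 ok.

preposition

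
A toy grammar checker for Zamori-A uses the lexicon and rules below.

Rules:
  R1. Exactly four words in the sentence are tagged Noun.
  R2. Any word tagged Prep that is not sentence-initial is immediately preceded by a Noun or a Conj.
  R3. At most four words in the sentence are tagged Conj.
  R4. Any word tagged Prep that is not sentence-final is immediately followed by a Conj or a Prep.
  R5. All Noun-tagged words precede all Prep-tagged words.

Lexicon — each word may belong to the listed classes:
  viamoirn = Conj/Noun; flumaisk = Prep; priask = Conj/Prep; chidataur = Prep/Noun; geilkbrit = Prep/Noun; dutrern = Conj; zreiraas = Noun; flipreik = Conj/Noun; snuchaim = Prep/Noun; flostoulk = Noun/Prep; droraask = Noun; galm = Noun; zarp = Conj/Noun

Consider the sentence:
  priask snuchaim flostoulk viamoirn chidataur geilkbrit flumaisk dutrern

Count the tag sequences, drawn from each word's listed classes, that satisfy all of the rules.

Candidates per position — 1:priask {Conj,Prep}; 2:snuchaim {Prep,Noun}; 3:flostoulk {Noun,Prep}; 4:viamoirn {Conj,Noun}; 5:chidataur {Prep,Noun}; 6:geilkbrit {Prep,Noun}; 7:flumaisk {Prep}; 8:dutrern {Conj}.
There are 64 candidate sequences in total.
The sequences that satisfy every rule: Conj Noun Noun Conj Noun Noun Prep Conj.
Count = 1.

1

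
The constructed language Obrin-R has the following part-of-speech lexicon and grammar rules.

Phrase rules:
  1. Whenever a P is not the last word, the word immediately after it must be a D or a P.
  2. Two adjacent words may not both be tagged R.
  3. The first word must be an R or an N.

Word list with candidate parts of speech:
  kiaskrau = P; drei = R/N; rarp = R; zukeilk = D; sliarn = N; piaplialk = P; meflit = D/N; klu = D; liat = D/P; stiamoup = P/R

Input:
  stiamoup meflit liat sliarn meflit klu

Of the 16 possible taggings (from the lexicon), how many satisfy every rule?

Candidates per position — 1:stiamoup {P,R}; 2:meflit {D,N}; 3:liat {D,P}; 4:sliarn {N}; 5:meflit {D,N}; 6:klu {D}.
There are 16 candidate sequences in total.
The sequences that satisfy every rule: R D D N D D; R D D N N D; R N D N D D; R N D N N D.
Count = 4.

4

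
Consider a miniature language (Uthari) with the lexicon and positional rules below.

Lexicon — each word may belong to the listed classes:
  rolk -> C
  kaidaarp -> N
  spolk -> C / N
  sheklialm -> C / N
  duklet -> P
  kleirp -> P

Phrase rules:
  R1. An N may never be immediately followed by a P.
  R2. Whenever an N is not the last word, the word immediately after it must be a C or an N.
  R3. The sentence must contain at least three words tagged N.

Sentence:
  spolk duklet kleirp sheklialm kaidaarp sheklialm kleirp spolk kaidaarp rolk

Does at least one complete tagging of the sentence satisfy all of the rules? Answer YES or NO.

Candidates per position — 1:spolk {C,N}; 2:duklet {P}; 3:kleirp {P}; 4:sheklialm {C,N}; 5:kaidaarp {N}; 6:sheklialm {C,N}; 7:kleirp {P}; 8:spolk {C,N}; 9:kaidaarp {N}; 10:rolk {C}.
One satisfying assignment: C P P C N C P N N C.
Rule-by-rule: rule 1 satisfied; rule 2 satisfied; rule 3 satisfied.

YES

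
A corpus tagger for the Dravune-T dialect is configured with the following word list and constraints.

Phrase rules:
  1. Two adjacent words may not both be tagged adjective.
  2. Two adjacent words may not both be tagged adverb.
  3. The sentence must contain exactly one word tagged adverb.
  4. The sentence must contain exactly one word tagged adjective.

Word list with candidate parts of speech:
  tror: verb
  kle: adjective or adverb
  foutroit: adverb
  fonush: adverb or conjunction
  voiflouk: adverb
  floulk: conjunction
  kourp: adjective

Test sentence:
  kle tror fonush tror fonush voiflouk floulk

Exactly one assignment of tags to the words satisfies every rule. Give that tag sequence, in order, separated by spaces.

adjective verb conjunction verb conjunction adverb conjunction

Candidates per position — 1:kle {adjective,adverb}; 2:tror {verb}; 3:fonush {adverb,conjunction}; 4:tror {verb}; 5:fonush {adverb,conjunction}; 6:voiflouk {adverb}; 7:floulk {conjunction}.
Position 1: adverb is ruled out by rule 3; that leaves adjective.
Position 3: adverb is ruled out by rule 3; that leaves conjunction.
Position 5: adverb is ruled out by rule 2; that leaves conjunction.
The only consistent sequence is: adjective verb conjunction verb conjunction adverb conjunction.
Verifying each rule — rule 1 ✓; rule 2 ✓; rule 3 ✓; rule 4 ✓.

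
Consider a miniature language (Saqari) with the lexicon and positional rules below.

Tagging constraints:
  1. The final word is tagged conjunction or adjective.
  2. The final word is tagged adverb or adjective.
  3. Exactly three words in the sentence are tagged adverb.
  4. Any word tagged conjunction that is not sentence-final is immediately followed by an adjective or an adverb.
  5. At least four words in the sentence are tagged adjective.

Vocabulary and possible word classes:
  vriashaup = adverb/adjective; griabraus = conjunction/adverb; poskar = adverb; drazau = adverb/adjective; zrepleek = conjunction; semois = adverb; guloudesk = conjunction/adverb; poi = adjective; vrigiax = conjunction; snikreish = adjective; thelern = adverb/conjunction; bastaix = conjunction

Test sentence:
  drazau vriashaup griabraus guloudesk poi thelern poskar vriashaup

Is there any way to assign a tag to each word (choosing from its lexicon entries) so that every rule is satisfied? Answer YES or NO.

Candidates per position — 1:drazau {adverb,adjective}; 2:vriashaup {adverb,adjective}; 3:griabraus {conjunction,adverb}; 4:guloudesk {conjunction,adverb}; 5:poi {adjective}; 6:thelern {adverb,conjunction}; 7:poskar {adverb}; 8:vriashaup {adverb,adjective}.
One satisfying assignment: adjective adjective conjunction adverb adjective adverb adverb adjective.
Verifying each rule — rule 1 ok; rule 2 ok; rule 3 ok; rule 4 ok; rule 5 ok.

YES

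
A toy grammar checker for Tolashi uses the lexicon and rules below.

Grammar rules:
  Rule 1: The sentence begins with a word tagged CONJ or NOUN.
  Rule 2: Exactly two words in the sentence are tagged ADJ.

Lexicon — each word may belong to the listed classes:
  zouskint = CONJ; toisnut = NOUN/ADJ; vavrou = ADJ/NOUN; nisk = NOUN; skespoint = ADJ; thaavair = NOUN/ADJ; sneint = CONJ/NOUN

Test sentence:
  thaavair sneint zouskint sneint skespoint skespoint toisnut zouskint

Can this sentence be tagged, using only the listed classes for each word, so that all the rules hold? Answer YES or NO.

YES

Candidates per position — 1:thaavair {NOUN,ADJ}; 2:sneint {CONJ,NOUN}; 3:zouskint {CONJ}; 4:sneint {CONJ,NOUN}; 5:skespoint {ADJ}; 6:skespoint {ADJ}; 7:toisnut {NOUN,ADJ}; 8:zouskint {CONJ}.
One satisfying assignment: NOUN NOUN CONJ NOUN ADJ ADJ NOUN CONJ.
Verifying each rule — rule 1 ok; rule 2 ok.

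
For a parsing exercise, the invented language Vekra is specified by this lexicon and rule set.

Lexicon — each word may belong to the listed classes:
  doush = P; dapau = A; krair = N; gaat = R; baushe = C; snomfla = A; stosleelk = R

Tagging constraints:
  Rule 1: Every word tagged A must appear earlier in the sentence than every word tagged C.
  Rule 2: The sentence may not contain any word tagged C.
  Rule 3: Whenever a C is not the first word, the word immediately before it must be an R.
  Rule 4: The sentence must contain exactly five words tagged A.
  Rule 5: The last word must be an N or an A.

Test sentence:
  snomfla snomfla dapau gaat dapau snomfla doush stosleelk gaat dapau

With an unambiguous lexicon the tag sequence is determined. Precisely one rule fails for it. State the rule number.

Fixed tagging: A A A R A A P R R A.
Checking each rule: R1 holds, R2 holds, R3 holds, R4 violated, R5 holds.
Only rule 4 fails.

4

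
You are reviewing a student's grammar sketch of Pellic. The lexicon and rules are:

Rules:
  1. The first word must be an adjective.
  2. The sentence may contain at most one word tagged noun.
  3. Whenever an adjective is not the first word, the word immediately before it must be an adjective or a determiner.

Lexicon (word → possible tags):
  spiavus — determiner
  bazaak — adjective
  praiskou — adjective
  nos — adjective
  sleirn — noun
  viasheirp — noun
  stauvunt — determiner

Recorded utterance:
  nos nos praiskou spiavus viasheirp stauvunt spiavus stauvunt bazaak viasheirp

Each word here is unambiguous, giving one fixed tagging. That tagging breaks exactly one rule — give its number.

2

Fixed tagging: adjective adjective adjective determiner noun determiner determiner determiner adjective noun.
Checking each rule: R1 pass, R2 fail, R3 pass.
Only rule 2 fails.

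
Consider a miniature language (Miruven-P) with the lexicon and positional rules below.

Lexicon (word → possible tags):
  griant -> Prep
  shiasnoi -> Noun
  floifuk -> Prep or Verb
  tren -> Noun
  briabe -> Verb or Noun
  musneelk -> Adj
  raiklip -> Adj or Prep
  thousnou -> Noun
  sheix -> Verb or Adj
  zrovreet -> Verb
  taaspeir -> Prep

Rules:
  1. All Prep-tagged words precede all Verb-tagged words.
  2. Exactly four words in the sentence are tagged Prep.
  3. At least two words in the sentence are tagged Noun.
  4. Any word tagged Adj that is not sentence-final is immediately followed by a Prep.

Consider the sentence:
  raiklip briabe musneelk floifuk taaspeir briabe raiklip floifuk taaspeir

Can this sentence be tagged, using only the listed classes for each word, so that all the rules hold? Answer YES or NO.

NO

Candidates per position — 1:raiklip {Adj,Prep}; 2:briabe {Verb,Noun}; 3:musneelk {Adj}; 4:floifuk {Prep,Verb}; 5:taaspeir {Prep}; 6:briabe {Verb,Noun}; 7:raiklip {Adj,Prep}; 8:floifuk {Prep,Verb}; 9:taaspeir {Prep}.
Every candidate sequence violates at least one rule; no consistent tagging exists.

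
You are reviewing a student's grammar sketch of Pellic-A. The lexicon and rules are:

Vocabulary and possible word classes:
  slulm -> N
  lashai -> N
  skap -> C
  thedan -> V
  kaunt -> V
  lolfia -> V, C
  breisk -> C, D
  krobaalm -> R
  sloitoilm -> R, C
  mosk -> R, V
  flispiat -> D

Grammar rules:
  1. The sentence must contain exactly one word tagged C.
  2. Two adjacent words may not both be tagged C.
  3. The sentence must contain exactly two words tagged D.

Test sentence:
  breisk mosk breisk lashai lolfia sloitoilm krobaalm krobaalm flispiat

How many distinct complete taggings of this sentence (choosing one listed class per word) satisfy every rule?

Candidates per position — 1:breisk {C,D}; 2:mosk {R,V}; 3:breisk {C,D}; 4:lashai {N}; 5:lolfia {V,C}; 6:sloitoilm {R,C}; 7:krobaalm {R}; 8:krobaalm {R}; 9:flispiat {D}.
There are 32 candidate sequences in total.
The sequences that satisfy every rule: C R D N V R R R D; C V D N V R R R D; D R C N V R R R D; D V C N V R R R D.
Count = 4.

4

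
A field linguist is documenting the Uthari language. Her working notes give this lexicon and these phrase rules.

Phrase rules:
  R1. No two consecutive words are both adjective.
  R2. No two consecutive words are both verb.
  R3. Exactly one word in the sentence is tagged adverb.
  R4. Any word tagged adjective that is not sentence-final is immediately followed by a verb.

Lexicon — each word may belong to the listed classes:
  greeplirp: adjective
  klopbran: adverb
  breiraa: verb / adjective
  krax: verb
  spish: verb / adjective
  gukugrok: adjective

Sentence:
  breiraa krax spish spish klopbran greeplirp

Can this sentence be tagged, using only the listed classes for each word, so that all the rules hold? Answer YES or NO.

Candidates per position — 1:breiraa {verb,adjective}; 2:krax {verb}; 3:spish {verb,adjective}; 4:spish {verb,adjective}; 5:klopbran {adverb}; 6:greeplirp {adjective}.
One satisfying assignment: adjective verb adjective verb adverb adjective.
Checking: rule 1 holds; rule 2 holds; rule 3 holds; rule 4 holds.

YES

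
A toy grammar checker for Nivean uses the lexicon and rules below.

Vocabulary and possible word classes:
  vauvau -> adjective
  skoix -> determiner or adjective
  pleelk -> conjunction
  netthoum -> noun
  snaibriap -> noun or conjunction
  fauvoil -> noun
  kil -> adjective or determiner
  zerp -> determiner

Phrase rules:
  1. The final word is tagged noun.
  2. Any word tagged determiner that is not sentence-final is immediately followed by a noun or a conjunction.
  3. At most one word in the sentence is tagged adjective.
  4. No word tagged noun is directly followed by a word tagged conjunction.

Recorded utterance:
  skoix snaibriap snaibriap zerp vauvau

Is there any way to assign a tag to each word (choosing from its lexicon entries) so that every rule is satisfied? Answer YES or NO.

NO

Candidates per position — 1:skoix {determiner,adjective}; 2:snaibriap {noun,conjunction}; 3:snaibriap {noun,conjunction}; 4:zerp {determiner}; 5:vauvau {adjective}.
Rule 1 cannot be satisfied by any choice of tags from the lexicon.
So there is no consistent tagging.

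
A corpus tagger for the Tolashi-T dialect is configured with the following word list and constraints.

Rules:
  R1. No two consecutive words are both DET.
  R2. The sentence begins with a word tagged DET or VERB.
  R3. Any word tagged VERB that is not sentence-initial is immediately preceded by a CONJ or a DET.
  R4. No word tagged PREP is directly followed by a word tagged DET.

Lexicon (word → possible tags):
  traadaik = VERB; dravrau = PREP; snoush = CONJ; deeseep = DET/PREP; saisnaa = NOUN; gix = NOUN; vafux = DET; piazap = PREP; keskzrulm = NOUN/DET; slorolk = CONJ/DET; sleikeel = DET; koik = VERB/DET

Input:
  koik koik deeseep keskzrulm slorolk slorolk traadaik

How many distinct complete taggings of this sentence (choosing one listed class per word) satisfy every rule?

9

Candidates per position — 1:koik {VERB,DET}; 2:koik {VERB,DET}; 3:deeseep {DET,PREP}; 4:keskzrulm {NOUN,DET}; 5:slorolk {CONJ,DET}; 6:slorolk {CONJ,DET}; 7:traadaik {VERB}.
There are 64 candidate sequences in total.
Checking each against the rules leaves 9 sequences.
Count = 9.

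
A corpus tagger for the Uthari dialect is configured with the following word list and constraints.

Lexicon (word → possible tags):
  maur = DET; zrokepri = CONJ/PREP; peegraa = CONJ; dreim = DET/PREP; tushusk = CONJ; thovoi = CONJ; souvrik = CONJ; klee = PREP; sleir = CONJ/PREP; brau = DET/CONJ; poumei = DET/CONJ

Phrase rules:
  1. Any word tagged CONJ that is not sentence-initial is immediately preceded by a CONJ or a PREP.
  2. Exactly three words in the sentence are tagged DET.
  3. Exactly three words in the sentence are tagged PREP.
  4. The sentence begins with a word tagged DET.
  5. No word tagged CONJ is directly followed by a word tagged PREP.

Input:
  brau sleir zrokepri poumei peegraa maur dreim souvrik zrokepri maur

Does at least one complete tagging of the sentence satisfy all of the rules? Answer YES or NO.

Candidates per position — 1:brau {DET,CONJ}; 2:sleir {CONJ,PREP}; 3:zrokepri {CONJ,PREP}; 4:poumei {DET,CONJ}; 5:peegraa {CONJ}; 6:maur {DET}; 7:dreim {DET,PREP}; 8:souvrik {CONJ}; 9:zrokepri {CONJ,PREP}; 10:maur {DET}.
One satisfying assignment: DET PREP PREP CONJ CONJ DET PREP CONJ CONJ DET.
Rule-by-rule: rule 1 satisfied; rule 2 satisfied; rule 3 satisfied; rule 4 satisfied; rule 5 satisfied.

YES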